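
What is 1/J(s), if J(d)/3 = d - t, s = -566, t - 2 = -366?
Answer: -1/606 ≈ -0.0016502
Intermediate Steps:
t = -364 (t = 2 - 366 = -364)
J(d) = 1092 + 3*d (J(d) = 3*(d - 1*(-364)) = 3*(d + 364) = 3*(364 + d) = 1092 + 3*d)
1/J(s) = 1/(1092 + 3*(-566)) = 1/(1092 - 1698) = 1/(-606) = -1/606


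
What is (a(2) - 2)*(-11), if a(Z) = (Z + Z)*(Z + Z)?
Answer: -154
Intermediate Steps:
a(Z) = 4*Z**2 (a(Z) = (2*Z)*(2*Z) = 4*Z**2)
(a(2) - 2)*(-11) = (4*2**2 - 2)*(-11) = (4*4 - 2)*(-11) = (16 - 2)*(-11) = 14*(-11) = -154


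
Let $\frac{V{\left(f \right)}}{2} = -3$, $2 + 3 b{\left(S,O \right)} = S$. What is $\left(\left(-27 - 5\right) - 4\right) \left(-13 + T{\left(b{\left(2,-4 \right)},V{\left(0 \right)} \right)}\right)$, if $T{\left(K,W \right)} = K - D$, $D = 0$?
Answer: $468$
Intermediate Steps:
$b{\left(S,O \right)} = - \frac{2}{3} + \frac{S}{3}$
$V{\left(f \right)} = -6$ ($V{\left(f \right)} = 2 \left(-3\right) = -6$)
$T{\left(K,W \right)} = K$ ($T{\left(K,W \right)} = K - 0 = K + 0 = K$)
$\left(\left(-27 - 5\right) - 4\right) \left(-13 + T{\left(b{\left(2,-4 \right)},V{\left(0 \right)} \right)}\right) = \left(\left(-27 - 5\right) - 4\right) \left(-13 + \left(- \frac{2}{3} + \frac{1}{3} \cdot 2\right)\right) = \left(-32 - 4\right) \left(-13 + \left(- \frac{2}{3} + \frac{2}{3}\right)\right) = - 36 \left(-13 + 0\right) = \left(-36\right) \left(-13\right) = 468$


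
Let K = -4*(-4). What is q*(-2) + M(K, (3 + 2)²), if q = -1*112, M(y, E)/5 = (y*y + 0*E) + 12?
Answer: 1564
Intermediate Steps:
K = 16
M(y, E) = 60 + 5*y² (M(y, E) = 5*((y*y + 0*E) + 12) = 5*((y² + 0) + 12) = 5*(y² + 12) = 5*(12 + y²) = 60 + 5*y²)
q = -112
q*(-2) + M(K, (3 + 2)²) = -112*(-2) + (60 + 5*16²) = 224 + (60 + 5*256) = 224 + (60 + 1280) = 224 + 1340 = 1564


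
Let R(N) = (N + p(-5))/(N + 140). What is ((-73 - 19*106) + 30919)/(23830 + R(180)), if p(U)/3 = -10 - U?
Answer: 1845248/1525153 ≈ 1.2099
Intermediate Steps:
p(U) = -30 - 3*U (p(U) = 3*(-10 - U) = -30 - 3*U)
R(N) = (-15 + N)/(140 + N) (R(N) = (N + (-30 - 3*(-5)))/(N + 140) = (N + (-30 + 15))/(140 + N) = (N - 15)/(140 + N) = (-15 + N)/(140 + N))
((-73 - 19*106) + 30919)/(23830 + R(180)) = ((-73 - 19*106) + 30919)/(23830 + (-15 + 180)/(140 + 180)) = ((-73 - 2014) + 30919)/(23830 + 165/320) = (-2087 + 30919)/(23830 + (1/320)*165) = 28832/(23830 + 33/64) = 28832/(1525153/64) = 28832*(64/1525153) = 1845248/1525153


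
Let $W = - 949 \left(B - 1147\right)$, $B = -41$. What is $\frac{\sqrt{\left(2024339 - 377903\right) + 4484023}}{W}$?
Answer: $\frac{\sqrt{6130459}}{1127412} \approx 0.0021962$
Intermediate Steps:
$W = 1127412$ ($W = - 949 \left(-41 - 1147\right) = \left(-949\right) \left(-1188\right) = 1127412$)
$\frac{\sqrt{\left(2024339 - 377903\right) + 4484023}}{W} = \frac{\sqrt{\left(2024339 - 377903\right) + 4484023}}{1127412} = \sqrt{1646436 + 4484023} \cdot \frac{1}{1127412} = \sqrt{6130459} \cdot \frac{1}{1127412} = \frac{\sqrt{6130459}}{1127412}$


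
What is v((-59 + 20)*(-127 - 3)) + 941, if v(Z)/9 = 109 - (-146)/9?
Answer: 2068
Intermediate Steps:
v(Z) = 1127 (v(Z) = 9*(109 - (-146)/9) = 9*(109 - 1*(-146/9)) = 9*(109 + 146/9) = 9*(1127/9) = 1127)
v((-59 + 20)*(-127 - 3)) + 941 = 1127 + 941 = 2068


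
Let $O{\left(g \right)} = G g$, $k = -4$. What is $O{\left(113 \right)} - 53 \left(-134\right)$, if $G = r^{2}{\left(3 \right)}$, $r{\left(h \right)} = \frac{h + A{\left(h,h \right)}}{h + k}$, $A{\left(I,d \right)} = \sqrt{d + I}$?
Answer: $8797 + 678 \sqrt{6} \approx 10458.0$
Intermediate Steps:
$A{\left(I,d \right)} = \sqrt{I + d}$
$r{\left(h \right)} = \frac{h + \sqrt{2} \sqrt{h}}{-4 + h}$ ($r{\left(h \right)} = \frac{h + \sqrt{h + h}}{h - 4} = \frac{h + \sqrt{2 h}}{-4 + h} = \frac{h + \sqrt{2} \sqrt{h}}{-4 + h}$)
$G = \left(-3 - \sqrt{6}\right)^{2}$ ($G = \left(\frac{3 + \sqrt{2} \sqrt{3}}{-4 + 3}\right)^{2} = \left(\frac{3 + \sqrt{6}}{-1}\right)^{2} = \left(- (3 + \sqrt{6})\right)^{2} = \left(-3 - \sqrt{6}\right)^{2} \approx 29.697$)
$O{\left(g \right)} = g \left(15 + 6 \sqrt{6}\right)$ ($O{\left(g \right)} = \left(15 + 6 \sqrt{6}\right) g = g \left(15 + 6 \sqrt{6}\right)$)
$O{\left(113 \right)} - 53 \left(-134\right) = 113 \left(3 + \sqrt{6}\right)^{2} - 53 \left(-134\right) = 113 \left(3 + \sqrt{6}\right)^{2} - -7102 = 113 \left(3 + \sqrt{6}\right)^{2} + 7102 = 7102 + 113 \left(3 + \sqrt{6}\right)^{2}$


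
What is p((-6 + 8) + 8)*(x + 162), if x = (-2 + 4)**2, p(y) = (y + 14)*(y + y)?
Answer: 79680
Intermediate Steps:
p(y) = 2*y*(14 + y) (p(y) = (14 + y)*(2*y) = 2*y*(14 + y))
x = 4 (x = 2**2 = 4)
p((-6 + 8) + 8)*(x + 162) = (2*((-6 + 8) + 8)*(14 + ((-6 + 8) + 8)))*(4 + 162) = (2*(2 + 8)*(14 + (2 + 8)))*166 = (2*10*(14 + 10))*166 = (2*10*24)*166 = 480*166 = 79680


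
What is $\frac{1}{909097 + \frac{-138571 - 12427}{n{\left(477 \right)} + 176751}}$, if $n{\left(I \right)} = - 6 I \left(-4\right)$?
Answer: $\frac{188199}{171090995305} \approx 1.1 \cdot 10^{-6}$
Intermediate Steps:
$n{\left(I \right)} = 24 I$
$\frac{1}{909097 + \frac{-138571 - 12427}{n{\left(477 \right)} + 176751}} = \frac{1}{909097 + \frac{-138571 - 12427}{24 \cdot 477 + 176751}} = \frac{1}{909097 - \frac{150998}{11448 + 176751}} = \frac{1}{909097 - \frac{150998}{188199}} = \frac{1}{\frac{171090995305}{188199}} = \frac{188199}{171090995305}$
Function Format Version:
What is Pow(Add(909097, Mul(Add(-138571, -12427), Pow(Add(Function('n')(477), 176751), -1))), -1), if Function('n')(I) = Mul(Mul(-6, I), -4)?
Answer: Rational(188199, 171090995305) ≈ 1.1000e-6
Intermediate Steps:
Function('n')(I) = Mul(24, I)
Pow(Add(909097, Mul(Add(-138571, -12427), Pow(Add(Function('n')(477), 176751), -1))), -1) = Pow(Add(909097, Mul(Add(-138571, -12427), Pow(Add(Mul(24, 477), 176751), -1))), -1) = Pow(Add(909097, Mul(-150998, Pow(Add(11448, 176751), -1))), -1) = Pow(Add(909097, Mul(-150998, Pow(188199, -1))), -1) = Pow(Add(909097, Mul(-150998, Rational(1, 188199))), -1) = Pow(Add(909097, Rational(-150998, 188199)), -1) = Pow(Rational(171090995305, 188199), -1) = Rational(188199, 171090995305)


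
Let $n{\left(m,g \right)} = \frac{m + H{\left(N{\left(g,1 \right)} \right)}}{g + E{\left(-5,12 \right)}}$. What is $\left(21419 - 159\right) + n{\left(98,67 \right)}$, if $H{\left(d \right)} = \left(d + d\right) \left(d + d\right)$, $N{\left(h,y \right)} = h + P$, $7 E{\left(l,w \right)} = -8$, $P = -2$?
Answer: $\frac{9919846}{461} \approx 21518.0$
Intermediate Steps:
$E{\left(l,w \right)} = - \frac{8}{7}$ ($E{\left(l,w \right)} = \frac{1}{7} \left(-8\right) = - \frac{8}{7}$)
$N{\left(h,y \right)} = -2 + h$ ($N{\left(h,y \right)} = h - 2 = -2 + h$)
$H{\left(d \right)} = 4 d^{2}$ ($H{\left(d \right)} = 2 d 2 d = 4 d^{2}$)
$n{\left(m,g \right)} = \frac{m + 4 \left(-2 + g\right)^{2}}{- \frac{8}{7} + g}$ ($n{\left(m,g \right)} = \frac{m + 4 \left(-2 + g\right)^{2}}{g - \frac{8}{7}} = \frac{m + 4 \left(-2 + g\right)^{2}}{- \frac{8}{7} + g}$)
$\left(21419 - 159\right) + n{\left(98,67 \right)} = \left(21419 - 159\right) + \frac{7 \left(98 + 4 \left(-2 + 67\right)^{2}\right)}{-8 + 7 \cdot 67} = 21260 + \frac{7 \left(98 + 4 \cdot 65^{2}\right)}{-8 + 469} = 21260 + \frac{7 \left(98 + 4 \cdot 4225\right)}{461} = 21260 + 7 \cdot \frac{1}{461} \left(98 + 16900\right) = 21260 + 7 \cdot \frac{1}{461} \cdot 16998 = 21260 + \frac{118986}{461} = \frac{9919846}{461}$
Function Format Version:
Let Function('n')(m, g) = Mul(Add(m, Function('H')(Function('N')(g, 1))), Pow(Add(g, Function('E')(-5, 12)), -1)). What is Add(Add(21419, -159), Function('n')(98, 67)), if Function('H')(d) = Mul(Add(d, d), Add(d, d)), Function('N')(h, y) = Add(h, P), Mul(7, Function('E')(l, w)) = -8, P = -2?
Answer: Rational(9919846, 461) ≈ 21518.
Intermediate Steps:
Function('E')(l, w) = Rational(-8, 7) (Function('E')(l, w) = Mul(Rational(1, 7), -8) = Rational(-8, 7))
Function('N')(h, y) = Add(-2, h) (Function('N')(h, y) = Add(h, -2) = Add(-2, h))
Function('H')(d) = Mul(4, Pow(d, 2)) (Function('H')(d) = Mul(Mul(2, d), Mul(2, d)) = Mul(4, Pow(d, 2)))
Function('n')(m, g) = Mul(Pow(Add(Rational(-8, 7), g), -1), Add(m, Mul(4, Pow(Add(-2, g), 2)))) (Function('n')(m, g) = Mul(Add(m, Mul(4, Pow(Add(-2, g), 2))), Pow(Add(g, Rational(-8, 7)), -1)) = Mul(Add(m, Mul(4, Pow(Add(-2, g), 2))), Pow(Add(Rational(-8, 7), g), -1)) = Mul(Pow(Add(Rational(-8, 7), g), -1), Add(m, Mul(4, Pow(Add(-2, g), 2)))))
Add(Add(21419, -159), Function('n')(98, 67)) = Add(Add(21419, -159), Mul(7, Pow(Add(-8, Mul(7, 67)), -1), Add(98, Mul(4, Pow(Add(-2, 67), 2))))) = Add(21260, Mul(7, Pow(Add(-8, 469), -1), Add(98, Mul(4, Pow(65, 2))))) = Add(21260, Mul(7, Pow(461, -1), Add(98, Mul(4, 4225)))) = Add(21260, Mul(7, Rational(1, 461), Add(98, 16900))) = Add(21260, Mul(7, Rational(1, 461), 16998)) = Add(21260, Rational(118986, 461)) = Rational(9919846, 461)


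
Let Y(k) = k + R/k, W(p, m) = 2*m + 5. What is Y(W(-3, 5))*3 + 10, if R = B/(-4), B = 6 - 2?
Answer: 274/5 ≈ 54.800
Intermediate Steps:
B = 4
W(p, m) = 5 + 2*m
R = -1 (R = 4/(-4) = 4*(-¼) = -1)
Y(k) = k - 1/k
Y(W(-3, 5))*3 + 10 = ((5 + 2*5) - 1/(5 + 2*5))*3 + 10 = ((5 + 10) - 1/(5 + 10))*3 + 10 = (15 - 1/15)*3 + 10 = (224/15)*3 + 10 = 224/5 + 10 = 274/5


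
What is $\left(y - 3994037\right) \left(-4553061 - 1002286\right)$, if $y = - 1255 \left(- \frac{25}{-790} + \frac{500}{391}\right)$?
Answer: $\frac{1371310831897664917}{61778} \approx 2.2197 \cdot 10^{13}$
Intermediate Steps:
$y = - \frac{101598525}{61778}$ ($y = - 1255 \left(\left(-25\right) \left(- \frac{1}{790}\right) + 500 \cdot \frac{1}{391}\right) = - 1255 \left(\frac{5}{158} + \frac{500}{391}\right) = \left(-1255\right) \frac{80955}{61778} = - \frac{101598525}{61778} \approx -1644.6$)
$\left(y - 3994037\right) \left(-4553061 - 1002286\right) = \left(- \frac{101598525}{61778} - 3994037\right) \left(-4553061 - 1002286\right) = \left(- \frac{246845216311}{61778}\right) \left(-5555347\right) = \frac{1371310831897664917}{61778}$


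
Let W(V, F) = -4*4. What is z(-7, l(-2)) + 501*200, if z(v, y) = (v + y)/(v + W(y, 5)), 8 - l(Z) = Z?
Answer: 2304597/23 ≈ 1.0020e+5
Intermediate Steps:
l(Z) = 8 - Z
W(V, F) = -16
z(v, y) = (v + y)/(-16 + v) (z(v, y) = (v + y)/(v - 16) = (v + y)/(-16 + v))
z(-7, l(-2)) + 501*200 = (-7 + (8 - 1*(-2)))/(-16 - 7) + 501*200 = (-7 + (8 + 2))/(-23) + 100200 = -(-7 + 10)/23 + 100200 = -1/23*3 + 100200 = -3/23 + 100200 = 2304597/23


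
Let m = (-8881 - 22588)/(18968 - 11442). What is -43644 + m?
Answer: -328496213/7526 ≈ -43648.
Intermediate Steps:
m = -31469/7526 ≈ -4.1814
-43644 + m = -43644 - 31469/7526 = -328496213/7526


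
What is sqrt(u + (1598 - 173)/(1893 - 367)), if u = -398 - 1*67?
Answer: 3*I*sqrt(120073310)/1526 ≈ 21.542*I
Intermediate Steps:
u = -465 (u = -398 - 67 = -465)
sqrt(u + (1598 - 173)/(1893 - 367)) = sqrt(-465 + (1598 - 173)/(1893 - 367)) = sqrt(-465 + 1425/1526) = sqrt(-708165/1526) = 3*I*sqrt(120073310)/1526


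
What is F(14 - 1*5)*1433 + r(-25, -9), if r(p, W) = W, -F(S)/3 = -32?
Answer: 137559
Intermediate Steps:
F(S) = 96 (F(S) = -3*(-32) = 96)
F(14 - 1*5)*1433 + r(-25, -9) = 96*1433 - 9 = 137568 - 9 = 137559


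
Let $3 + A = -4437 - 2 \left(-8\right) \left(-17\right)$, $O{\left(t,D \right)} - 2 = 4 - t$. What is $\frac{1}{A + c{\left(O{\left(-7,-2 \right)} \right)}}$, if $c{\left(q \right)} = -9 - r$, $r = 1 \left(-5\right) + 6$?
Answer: $- \frac{1}{4722} \approx -0.00021177$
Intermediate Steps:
$O{\left(t,D \right)} = 6 - t$ ($O{\left(t,D \right)} = 2 - \left(-4 + t\right) = 6 - t$)
$r = 1$ ($r = -5 + 6 = 1$)
$A = -4712$ ($A = -3 - \left(4437 + 2 \left(-8\right) \left(-17\right)\right) = -3 - \left(4437 - -272\right) = -3 - 4709 = -4712$)
$c{\left(q \right)} = -10$ ($c{\left(q \right)} = -9 - 1 = -10$)
$\frac{1}{A + c{\left(O{\left(-7,-2 \right)} \right)}} = \frac{1}{-4712 - 10} = \frac{1}{-4722} = - \frac{1}{4722}$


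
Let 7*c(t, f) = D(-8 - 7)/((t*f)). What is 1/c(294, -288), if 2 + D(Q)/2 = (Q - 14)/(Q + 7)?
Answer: -2370816/13 ≈ -1.8237e+5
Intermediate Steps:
D(Q) = -4 + 2*(-14 + Q)/(7 + Q) (D(Q) = -4 + 2*((Q - 14)/(Q + 7)) = -4 + 2*((-14 + Q)/(7 + Q)) = -4 + 2*(-14 + Q)/(7 + Q))
c(t, f) = 13/(28*f*t) (c(t, f) = ((2*(-28 - (-8 - 7))/(7 + (-8 - 7)))/((t*f)))/7 = ((2*(-28 - 1*(-15))/(7 - 15))/((f*t)))/7 = ((2*(-28 + 15)/(-8))*(1/(f*t)))/7 = ((2*(-1/8)*(-13))*(1/(f*t)))/7 = (13*(1/(f*t))/4)/7 = (13/(4*f*t))/7 = 13/(28*f*t))
1/c(294, -288) = 1/((13/28)/(-288*294)) = 1/((13/28)*(-1/288)*(1/294)) = 1/(-13/2370816) = -2370816/13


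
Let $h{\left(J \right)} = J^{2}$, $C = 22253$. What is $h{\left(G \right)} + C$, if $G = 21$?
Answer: $22694$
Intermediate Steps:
$h{\left(G \right)} + C = 21^{2} + 22253 = 441 + 22253 = 22694$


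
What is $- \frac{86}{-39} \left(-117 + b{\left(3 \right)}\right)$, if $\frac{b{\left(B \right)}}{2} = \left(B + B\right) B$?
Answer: $- \frac{2322}{13} \approx -178.62$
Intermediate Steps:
$b{\left(B \right)} = 4 B^{2}$ ($b{\left(B \right)} = 2 \left(B + B\right) B = 2 \cdot 2 B B = 2 \cdot 2 B^{2} = 4 B^{2}$)
$- \frac{86}{-39} \left(-117 + b{\left(3 \right)}\right) = - \frac{86}{-39} \left(-117 + 4 \cdot 3^{2}\right) = \left(-86\right) \left(- \frac{1}{39}\right) \left(-117 + 4 \cdot 9\right) = \frac{86 \left(-117 + 36\right)}{39} = \frac{86}{39} \left(-81\right) = - \frac{2322}{13}$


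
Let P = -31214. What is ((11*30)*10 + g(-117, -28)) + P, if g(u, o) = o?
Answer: -27942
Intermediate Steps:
((11*30)*10 + g(-117, -28)) + P = ((11*30)*10 - 28) - 31214 = (330*10 - 28) - 31214 = (3300 - 28) - 31214 = 3272 - 31214 = -27942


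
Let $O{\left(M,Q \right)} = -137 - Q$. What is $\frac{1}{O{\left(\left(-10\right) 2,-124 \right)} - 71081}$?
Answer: $- \frac{1}{71094} \approx -1.4066 \cdot 10^{-5}$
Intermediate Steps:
$\frac{1}{O{\left(\left(-10\right) 2,-124 \right)} - 71081} = \frac{1}{\left(-137 - -124\right) - 71081} = \frac{1}{\left(-137 + 124\right) - 71081} = \frac{1}{-13 - 71081} = \frac{1}{-71094} = - \frac{1}{71094}$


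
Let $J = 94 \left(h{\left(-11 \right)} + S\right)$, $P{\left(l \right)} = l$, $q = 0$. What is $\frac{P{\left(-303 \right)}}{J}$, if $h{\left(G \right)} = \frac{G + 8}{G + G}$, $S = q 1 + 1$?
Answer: $- \frac{3333}{1175} \approx -2.8366$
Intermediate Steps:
$S = 1$ ($S = 0 \cdot 1 + 1 = 0 + 1 = 1$)
$h{\left(G \right)} = \frac{8 + G}{2 G}$
$J = \frac{1175}{11}$ ($J = 94 \left(\frac{8 - 11}{2 \left(-11\right)} + 1\right) = 94 \left(\frac{1}{2} \left(- \frac{1}{11}\right) \left(-3\right) + 1\right) = 94 \left(\frac{3}{22} + 1\right) = 94 \cdot \frac{25}{22} = \frac{1175}{11} \approx 106.82$)
$\frac{P{\left(-303 \right)}}{J} = - \frac{303}{\frac{1175}{11}} = \left(-303\right) \frac{11}{1175} = - \frac{3333}{1175}$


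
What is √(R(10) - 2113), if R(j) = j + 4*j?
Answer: I*√2063 ≈ 45.42*I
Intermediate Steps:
R(j) = 5*j
√(R(10) - 2113) = √(5*10 - 2113) = √(50 - 2113) = √(-2063) = I*√2063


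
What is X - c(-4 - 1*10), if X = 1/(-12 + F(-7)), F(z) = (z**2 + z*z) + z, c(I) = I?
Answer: 1107/79 ≈ 14.013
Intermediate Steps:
F(z) = z + 2*z**2 (F(z) = (z**2 + z**2) + z = 2*z**2 + z = z + 2*z**2)
X = 1/79 (X = 1/(-12 - 7*(1 + 2*(-7))) = 1/(-12 - 7*(1 - 14)) = 1/(-12 - 7*(-13)) = 1/(-12 + 91) = 1/79 ≈ 0.012658)
X - c(-4 - 1*10) = 1/79 - (-4 - 1*10) = 1/79 - (-4 - 10) = 1/79 - 1*(-14) = 1/79 + 14 = 1107/79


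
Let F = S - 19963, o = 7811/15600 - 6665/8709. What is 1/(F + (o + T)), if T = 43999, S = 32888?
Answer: 45286800/2577893820533 ≈ 1.7567e-5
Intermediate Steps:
o = -11982667/45286800 (o = 7811*(1/15600) - 6665*1/8709 = 7811/15600 - 6665/8709 = -11982667/45286800 ≈ -0.26460)
F = 12925 (F = 32888 - 19963 = 12925)
1/(F + (o + T)) = 1/(12925 + (-11982667/45286800 + 43999)) = 1/(12925 + 1992561930533/45286800) = 1/(2577893820533/45286800) = 45286800/2577893820533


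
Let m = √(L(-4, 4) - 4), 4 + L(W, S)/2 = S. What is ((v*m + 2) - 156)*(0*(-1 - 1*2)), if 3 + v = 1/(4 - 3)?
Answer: 0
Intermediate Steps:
L(W, S) = -8 + 2*S
m = 2*I (m = √((-8 + 2*4) - 4) = √((-8 + 8) - 4) = √(0 - 4) = √(-4) = 2*I ≈ 2.0*I)
v = -2 (v = -3 + 1/(4 - 3) = -3 + 1/1 = -3 + 1 = -2)
((v*m + 2) - 156)*(0*(-1 - 1*2)) = ((-4*I + 2) - 156)*(0*(-1 - 1*2)) = ((-4*I + 2) - 156)*(0*(-1 - 2)) = ((2 - 4*I) - 156)*(0*(-3)) = (-154 - 4*I)*0 = 0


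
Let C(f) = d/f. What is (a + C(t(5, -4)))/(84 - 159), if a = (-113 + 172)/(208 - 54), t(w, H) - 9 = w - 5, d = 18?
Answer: -367/11550 ≈ -0.031775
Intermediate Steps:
t(w, H) = 4 + w (t(w, H) = 9 + (w - 5) = 9 + (-5 + w) = 4 + w)
a = 59/154 ≈ 0.38312
C(f) = 18/f
(a + C(t(5, -4)))/(84 - 159) = (59/154 + 18/(4 + 5))/(84 - 159) = (59/154 + 18/9)/(-75) = (59/154 + 18*(⅑))*(-1/75) = (59/154 + 2)*(-1/75) = (367/154)*(-1/75) = -367/11550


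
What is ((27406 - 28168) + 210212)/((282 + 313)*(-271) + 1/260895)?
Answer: -27322228875/21034007137 ≈ -1.2990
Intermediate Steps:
((27406 - 28168) + 210212)/((282 + 313)*(-271) + 1/260895) = (-762 + 210212)/(595*(-271) + 1/260895) = 209450/(-161245 + 1/260895) = 209450/(-42068014274/260895) = 209450*(-260895/42068014274) = -27322228875/21034007137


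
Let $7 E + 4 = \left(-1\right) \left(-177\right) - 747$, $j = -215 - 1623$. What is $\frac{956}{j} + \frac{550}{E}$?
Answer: $- \frac{272323}{37679} \approx -7.2274$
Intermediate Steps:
$j = -1838$ ($j = -215 - 1623 = -1838$)
$E = -82$ ($E = - \frac{4}{7} + \frac{\left(-1\right) \left(-177\right) - 747}{7} = - \frac{4}{7} + \frac{177 - 747}{7} = - \frac{4}{7} + \frac{1}{7} \left(-570\right) = - \frac{4}{7} - \frac{570}{7} = -82$)
$\frac{956}{j} + \frac{550}{E} = \frac{956}{-1838} + \frac{550}{-82} = 956 \left(- \frac{1}{1838}\right) + 550 \left(- \frac{1}{82}\right) = - \frac{478}{919} - \frac{275}{41} = - \frac{272323}{37679}$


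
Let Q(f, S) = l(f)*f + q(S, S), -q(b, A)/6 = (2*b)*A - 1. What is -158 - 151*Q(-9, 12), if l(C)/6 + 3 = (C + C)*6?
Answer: -645230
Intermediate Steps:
q(b, A) = 6 - 12*A*b (q(b, A) = -6*((2*b)*A - 1) = -6*(2*A*b - 1) = -6*(-1 + 2*A*b) = 6 - 12*A*b)
l(C) = -18 + 72*C (l(C) = -18 + 6*((C + C)*6) = -18 + 6*((2*C)*6) = -18 + 6*(12*C) = -18 + 72*C)
Q(f, S) = 6 - 12*S² + f*(-18 + 72*f) (Q(f, S) = (-18 + 72*f)*f + (6 - 12*S*S) = f*(-18 + 72*f) + (6 - 12*S²) = 6 - 12*S² + f*(-18 + 72*f))
-158 - 151*Q(-9, 12) = -158 - 151*(6 - 18*(-9) - 12*12² + 72*(-9)²) = -158 - 151*(6 + 162 - 12*144 + 72*81) = -158 - 151*(6 + 162 - 1728 + 5832) = -158 - 151*4272 = -158 - 645072 = -645230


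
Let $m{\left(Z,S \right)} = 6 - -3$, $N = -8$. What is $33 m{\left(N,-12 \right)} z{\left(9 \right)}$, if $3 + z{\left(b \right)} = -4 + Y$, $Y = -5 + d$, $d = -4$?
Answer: $-4752$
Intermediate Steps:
$Y = -9$ ($Y = -5 - 4 = -9$)
$z{\left(b \right)} = -16$ ($z{\left(b \right)} = -3 - 13 = -16$)
$m{\left(Z,S \right)} = 9$ ($m{\left(Z,S \right)} = 6 + 3 = 9$)
$33 m{\left(N,-12 \right)} z{\left(9 \right)} = 33 \cdot 9 \left(-16\right) = 297 \left(-16\right) = -4752$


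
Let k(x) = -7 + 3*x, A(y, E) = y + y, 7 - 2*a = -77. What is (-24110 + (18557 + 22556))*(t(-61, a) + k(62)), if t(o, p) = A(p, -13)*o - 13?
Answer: -84300874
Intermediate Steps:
a = 42 (a = 7/2 - 1/2*(-77) = 7/2 + 77/2 = 42)
A(y, E) = 2*y
t(o, p) = -13 + 2*o*p (t(o, p) = (2*p)*o - 13 = 2*o*p - 13 = -13 + 2*o*p)
(-24110 + (18557 + 22556))*(t(-61, a) + k(62)) = (-24110 + (18557 + 22556))*((-13 + 2*(-61)*42) + (-7 + 3*62)) = (-24110 + 41113)*((-13 - 5124) + (-7 + 186)) = 17003*(-5137 + 179) = 17003*(-4958) = -84300874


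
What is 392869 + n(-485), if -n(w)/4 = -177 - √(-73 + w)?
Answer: 393577 + 12*I*√62 ≈ 3.9358e+5 + 94.488*I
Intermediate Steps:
n(w) = 708 + 4*√(-73 + w) (n(w) = -4*(-177 - √(-73 + w)) = 708 + 4*√(-73 + w))
392869 + n(-485) = 392869 + (708 + 4*√(-73 - 485)) = 392869 + (708 + 4*√(-558)) = 392869 + (708 + 4*(3*I*√62)) = 392869 + (708 + 12*I*√62) = 393577 + 12*I*√62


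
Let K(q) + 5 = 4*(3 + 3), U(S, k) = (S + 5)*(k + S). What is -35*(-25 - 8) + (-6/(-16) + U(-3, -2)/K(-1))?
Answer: 175537/152 ≈ 1154.8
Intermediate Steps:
U(S, k) = (5 + S)*(S + k)
K(q) = 19 (K(q) = -5 + 4*(3 + 3) = -5 + 4*6 = -5 + 24 = 19)
-35*(-25 - 8) + (-6/(-16) + U(-3, -2)/K(-1)) = -35*(-25 - 8) + (-6/(-16) + ((-3)² + 5*(-3) + 5*(-2) - 3*(-2))/19) = -35*(-33) + (-6*(-1/16) + (9 - 15 - 10 + 6)*(1/19)) = 1155 + (3/8 - 10*1/19) = 1155 + (3/8 - 10/19) = 1155 - 23/152 = 175537/152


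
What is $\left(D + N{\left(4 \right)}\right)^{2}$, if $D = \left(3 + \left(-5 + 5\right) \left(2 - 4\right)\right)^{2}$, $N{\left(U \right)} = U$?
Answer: $169$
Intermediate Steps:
$D = 9$ ($D = \left(3 + 0 \left(-2\right)\right)^{2} = \left(3 + 0\right)^{2} = 3^{2} = 9$)
$\left(D + N{\left(4 \right)}\right)^{2} = \left(9 + 4\right)^{2} = 13^{2} = 169$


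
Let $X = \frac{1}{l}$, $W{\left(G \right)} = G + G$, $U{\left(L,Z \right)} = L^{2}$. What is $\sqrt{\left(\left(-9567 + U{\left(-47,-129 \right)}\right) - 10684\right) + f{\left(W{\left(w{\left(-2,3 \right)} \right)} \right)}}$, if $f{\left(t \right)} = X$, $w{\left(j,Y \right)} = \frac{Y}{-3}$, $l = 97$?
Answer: $\frac{i \sqrt{169757081}}{97} \approx 134.32 i$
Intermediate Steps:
$w{\left(j,Y \right)} = - \frac{Y}{3}$ ($w{\left(j,Y \right)} = Y \left(- \frac{1}{3}\right) = - \frac{Y}{3}$)
$W{\left(G \right)} = 2 G$
$X = \frac{1}{97} \approx 0.010309$
$f{\left(t \right)} = \frac{1}{97}$
$\sqrt{\left(\left(-9567 + U{\left(-47,-129 \right)}\right) - 10684\right) + f{\left(W{\left(w{\left(-2,3 \right)} \right)} \right)}} = \sqrt{\left(\left(-9567 + \left(-47\right)^{2}\right) - 10684\right) + \frac{1}{97}} = \sqrt{\left(\left(-9567 + 2209\right) - 10684\right) + \frac{1}{97}} = \sqrt{\left(-7358 - 10684\right) + \frac{1}{97}} = \sqrt{-18042 + \frac{1}{97}} = \sqrt{- \frac{1750073}{97}} = \frac{i \sqrt{169757081}}{97}$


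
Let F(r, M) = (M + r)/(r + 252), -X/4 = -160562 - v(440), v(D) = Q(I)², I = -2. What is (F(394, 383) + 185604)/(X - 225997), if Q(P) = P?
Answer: 119900961/268908482 ≈ 0.44588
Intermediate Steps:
v(D) = 4 (v(D) = (-2)² = 4)
X = 642264 (X = -4*(-160562 - 1*4) = -4*(-160562 - 4) = -4*(-160566) = 642264)
F(r, M) = (M + r)/(252 + r)
(F(394, 383) + 185604)/(X - 225997) = ((383 + 394)/(252 + 394) + 185604)/(642264 - 225997) = (777/646 + 185604)/416267 = ((1/646)*777 + 185604)*(1/416267) = (777/646 + 185604)*(1/416267) = (119900961/646)*(1/416267) = 119900961/268908482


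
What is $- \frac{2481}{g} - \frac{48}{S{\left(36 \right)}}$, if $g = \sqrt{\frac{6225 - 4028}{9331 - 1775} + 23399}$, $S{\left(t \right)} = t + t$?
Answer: $- \frac{2}{3} - \frac{4962 \sqrt{333984722449}}{176805041} \approx -16.886$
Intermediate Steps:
$S{\left(t \right)} = 2 t$
$g = \frac{\sqrt{333984722449}}{3778}$ ($g = \sqrt{\frac{2197}{7556} + 23399} = \sqrt{\frac{176805041}{7556}} = \frac{\sqrt{333984722449}}{3778} \approx 152.97$)
$- \frac{2481}{g} - \frac{48}{S{\left(36 \right)}} = - \frac{2481}{\frac{1}{3778} \sqrt{333984722449}} - \frac{48}{2 \cdot 36} = - 2481 \frac{2 \sqrt{333984722449}}{176805041} - \frac{48}{72} = - \frac{4962 \sqrt{333984722449}}{176805041} - \frac{2}{3} = - \frac{2}{3} - \frac{4962 \sqrt{333984722449}}{176805041}$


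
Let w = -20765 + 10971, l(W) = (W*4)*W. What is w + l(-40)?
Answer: -3394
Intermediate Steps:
l(W) = 4*W² (l(W) = (4*W)*W = 4*W²)
w = -9794
w + l(-40) = -9794 + 4*(-40)² = -9794 + 4*1600 = -9794 + 6400 = -3394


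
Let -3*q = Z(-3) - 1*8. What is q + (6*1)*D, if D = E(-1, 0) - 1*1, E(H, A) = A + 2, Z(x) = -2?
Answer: 28/3 ≈ 9.3333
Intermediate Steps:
E(H, A) = 2 + A
D = 1 (D = (2 + 0) - 1*1 = 2 - 1 = 1)
q = 10/3 (q = -(-2 - 1*8)/3 = -(-2 - 8)/3 = -1/3*(-10) = 10/3 ≈ 3.3333)
q + (6*1)*D = 10/3 + (6*1)*1 = 10/3 + 6*1 = 10/3 + 6 = 28/3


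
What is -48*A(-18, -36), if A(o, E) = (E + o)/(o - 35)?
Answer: -2592/53 ≈ -48.906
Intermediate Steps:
A(o, E) = (E + o)/(-35 + o)
-48*A(-18, -36) = -48*(-36 - 18)/(-35 - 18) = -48*(-54)/(-53) = -(-48)*(-54)/53 = -48*54/53 = -2592/53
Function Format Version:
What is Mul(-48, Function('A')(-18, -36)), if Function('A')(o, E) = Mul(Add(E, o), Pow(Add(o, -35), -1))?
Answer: Rational(-2592, 53) ≈ -48.906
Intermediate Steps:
Function('A')(o, E) = Mul(Pow(Add(-35, o), -1), Add(E, o)) (Function('A')(o, E) = Mul(Add(E, o), Pow(Add(-35, o), -1)) = Mul(Pow(Add(-35, o), -1), Add(E, o)))
Mul(-48, Function('A')(-18, -36)) = Mul(-48, Mul(Pow(Add(-35, -18), -1), Add(-36, -18))) = Mul(-48, Mul(Pow(-53, -1), -54)) = Mul(-48, Mul(Rational(-1, 53), -54)) = Mul(-48, Rational(54, 53)) = Rational(-2592, 53)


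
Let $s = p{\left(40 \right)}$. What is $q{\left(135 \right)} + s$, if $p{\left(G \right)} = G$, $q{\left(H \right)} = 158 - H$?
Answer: $63$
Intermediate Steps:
$s = 40$
$q{\left(135 \right)} + s = \left(158 - 135\right) + 40 = 23 + 40 = 63$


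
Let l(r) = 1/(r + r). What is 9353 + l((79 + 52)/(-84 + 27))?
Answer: 2450429/262 ≈ 9352.8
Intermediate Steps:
l(r) = 1/(2*r)
9353 + l((79 + 52)/(-84 + 27)) = 9353 + 1/(2*(((79 + 52)/(-84 + 27)))) = 9353 + 1/(2*((131/(-57)))) = 9353 + 1/(2*((131*(-1/57)))) = 9353 + 1/(2*(-131/57)) = 9353 + (½)*(-57/131) = 9353 - 57/262 = 2450429/262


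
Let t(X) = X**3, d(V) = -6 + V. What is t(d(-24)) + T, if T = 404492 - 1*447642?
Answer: -70150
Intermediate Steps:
T = -43150 (T = 404492 - 447642 = -43150)
t(d(-24)) + T = (-6 - 24)**3 - 43150 = (-30)**3 - 43150 = -27000 - 43150 = -70150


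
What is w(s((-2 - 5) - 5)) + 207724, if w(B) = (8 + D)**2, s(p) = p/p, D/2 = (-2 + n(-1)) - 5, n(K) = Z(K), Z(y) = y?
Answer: 207788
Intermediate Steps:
n(K) = K
D = -16 (D = 2*((-2 - 1) - 5) = 2*(-3 - 5) = 2*(-8) = -16)
s(p) = 1
w(B) = 64 (w(B) = (8 - 16)**2 = (-8)**2 = 64)
w(s((-2 - 5) - 5)) + 207724 = 64 + 207724 = 207788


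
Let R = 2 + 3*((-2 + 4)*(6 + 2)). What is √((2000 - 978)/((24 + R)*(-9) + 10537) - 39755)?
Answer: 3*I*√430398174977/9871 ≈ 199.39*I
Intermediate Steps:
R = 50 (R = 2 + 3*(2*8) = 2 + 3*16 = 2 + 48 = 50)
√((2000 - 978)/((24 + R)*(-9) + 10537) - 39755) = √((2000 - 978)/((24 + 50)*(-9) + 10537) - 39755) = √(1022/(74*(-9) + 10537) - 39755) = √(1022/(-666 + 10537) - 39755) = √(1022/9871 - 39755) = √(-392420583/9871) = 3*I*√430398174977/9871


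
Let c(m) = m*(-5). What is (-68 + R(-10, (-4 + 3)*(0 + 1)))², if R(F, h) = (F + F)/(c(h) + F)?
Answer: 4096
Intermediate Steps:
c(m) = -5*m
R(F, h) = 2*F/(F - 5*h) (R(F, h) = (F + F)/(-5*h + F) = (2*F)/(F - 5*h) = 2*F/(F - 5*h))
(-68 + R(-10, (-4 + 3)*(0 + 1)))² = (-68 + 2*(-10)/(-10 - 5*(-4 + 3)*(0 + 1)))² = (-68 + 2*(-10)/(-10 - (-5)))² = (-68 + 2*(-10)/(-10 - 5*(-1)))² = (-68 + 2*(-10)/(-10 + 5))² = (-68 + 2*(-10)/(-5))² = (-68 + 2*(-10)*(-⅕))² = (-68 + 4)² = (-64)² = 4096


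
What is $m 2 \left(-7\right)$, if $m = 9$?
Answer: $-126$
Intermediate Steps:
$m 2 \left(-7\right) = 9 \cdot 2 \left(-7\right) = 18 \left(-7\right) = -126$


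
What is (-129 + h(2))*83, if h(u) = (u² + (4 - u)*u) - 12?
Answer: -11039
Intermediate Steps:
h(u) = -12 + u² + u*(4 - u) (h(u) = (u² + u*(4 - u)) - 12 = -12 + u² + u*(4 - u))
(-129 + h(2))*83 = (-129 + (-12 + 4*2))*83 = (-129 + (-12 + 8))*83 = (-129 - 4)*83 = -133*83 = -11039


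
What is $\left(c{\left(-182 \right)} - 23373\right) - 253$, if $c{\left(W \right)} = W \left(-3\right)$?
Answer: $-23080$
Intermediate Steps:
$c{\left(W \right)} = - 3 W$
$\left(c{\left(-182 \right)} - 23373\right) - 253 = \left(\left(-3\right) \left(-182\right) - 23373\right) - 253 = \left(546 - 23373\right) - 253 = -22827 - 253 = -23080$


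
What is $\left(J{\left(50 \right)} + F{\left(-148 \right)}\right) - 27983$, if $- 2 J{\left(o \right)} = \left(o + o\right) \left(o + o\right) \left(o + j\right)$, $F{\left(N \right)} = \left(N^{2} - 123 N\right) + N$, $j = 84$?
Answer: $-658023$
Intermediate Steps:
$F{\left(N \right)} = N^{2} - 122 N$
$J{\left(o \right)} = - 2 o^{2} \left(84 + o\right)$ ($J{\left(o \right)} = - \frac{\left(o + o\right) \left(o + o\right) \left(o + 84\right)}{2} = - \frac{2 o 2 o \left(84 + o\right)}{2} = - \frac{4 o^{2} \left(84 + o\right)}{2} = - 2 o^{2} \left(84 + o\right)$)
$\left(J{\left(50 \right)} + F{\left(-148 \right)}\right) - 27983 = \left(2 \cdot 50^{2} \left(-84 - 50\right) - 148 \left(-122 - 148\right)\right) - 27983 = \left(2 \cdot 2500 \left(-84 - 50\right) - -39960\right) - 27983 = \left(2 \cdot 2500 \left(-134\right) + 39960\right) - 27983 = \left(-670000 + 39960\right) - 27983 = -630040 - 27983 = -658023$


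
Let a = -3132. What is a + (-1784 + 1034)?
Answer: -3882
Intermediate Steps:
a + (-1784 + 1034) = -3132 + (-1784 + 1034) = -3132 - 750 = -3882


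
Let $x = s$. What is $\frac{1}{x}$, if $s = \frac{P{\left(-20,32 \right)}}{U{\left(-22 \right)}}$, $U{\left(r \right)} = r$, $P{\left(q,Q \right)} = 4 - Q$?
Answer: $\frac{11}{14} \approx 0.78571$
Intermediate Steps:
$s = \frac{14}{11}$ ($s = \frac{4 - 32}{-22} = \left(4 - 32\right) \left(- \frac{1}{22}\right) = \left(-28\right) \left(- \frac{1}{22}\right) = \frac{14}{11} \approx 1.2727$)
$x = \frac{14}{11} \approx 1.2727$
$\frac{1}{x} = \frac{1}{\frac{14}{11}} = \frac{11}{14}$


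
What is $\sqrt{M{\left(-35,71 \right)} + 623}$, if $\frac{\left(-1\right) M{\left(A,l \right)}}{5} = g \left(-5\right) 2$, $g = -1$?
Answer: $\sqrt{573} \approx 23.937$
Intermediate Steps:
$M{\left(A,l \right)} = -50$ ($M{\left(A,l \right)} = - 5 \left(-1\right) \left(-5\right) 2 = - 5 \cdot 5 \cdot 2 = \left(-5\right) 10 = -50$)
$\sqrt{M{\left(-35,71 \right)} + 623} = \sqrt{-50 + 623} = \sqrt{573}$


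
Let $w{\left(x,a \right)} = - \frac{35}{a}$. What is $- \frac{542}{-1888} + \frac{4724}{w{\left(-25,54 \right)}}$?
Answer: $- \frac{240801139}{33040} \approx -7288.2$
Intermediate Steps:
$- \frac{542}{-1888} + \frac{4724}{w{\left(-25,54 \right)}} = - \frac{542}{-1888} + \frac{4724}{\left(-35\right) \frac{1}{54}} = \left(-542\right) \left(- \frac{1}{1888}\right) + \frac{4724}{\left(-35\right) \frac{1}{54}} = \frac{271}{944} + \frac{4724}{- \frac{35}{54}} = \frac{271}{944} + 4724 \left(- \frac{54}{35}\right) = \frac{271}{944} - \frac{255096}{35} = - \frac{240801139}{33040}$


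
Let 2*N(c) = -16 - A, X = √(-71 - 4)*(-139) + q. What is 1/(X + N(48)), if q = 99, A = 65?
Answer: 78/1936663 + 2780*I*√3/5809989 ≈ 4.0275e-5 + 0.00082876*I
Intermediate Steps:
X = 99 - 695*I*√3 (X = √(-71 - 4)*(-139) + 99 = √(-75)*(-139) + 99 = (5*I*√3)*(-139) + 99 = -695*I*√3 + 99 = 99 - 695*I*√3 ≈ 99.0 - 1203.8*I)
N(c) = -81/2 (N(c) = (-16 - 1*65)/2 = (-16 - 65)/2 = (½)*(-81) = -81/2)
1/(X + N(48)) = 1/((99 - 695*I*√3) - 81/2) = 1/(117/2 - 695*I*√3)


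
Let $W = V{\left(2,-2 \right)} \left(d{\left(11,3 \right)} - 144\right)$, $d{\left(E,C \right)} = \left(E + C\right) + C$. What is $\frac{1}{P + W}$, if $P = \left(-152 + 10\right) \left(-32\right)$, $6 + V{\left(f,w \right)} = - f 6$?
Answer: $\frac{1}{6830} \approx 0.00014641$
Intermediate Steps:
$d{\left(E,C \right)} = E + 2 C$ ($d{\left(E,C \right)} = \left(C + E\right) + C = E + 2 C$)
$V{\left(f,w \right)} = -6 - 6 f$ ($V{\left(f,w \right)} = -6 + - f 6 = -6 - 6 f$)
$P = 4544$ ($P = \left(-142\right) \left(-32\right) = 4544$)
$W = 2286$ ($W = \left(-6 - 12\right) \left(\left(11 + 2 \cdot 3\right) - 144\right) = \left(-6 - 12\right) \left(\left(11 + 6\right) - 144\right) = - 18 \left(17 - 144\right) = \left(-18\right) \left(-127\right) = 2286$)
$\frac{1}{P + W} = \frac{1}{4544 + 2286} = \frac{1}{6830}$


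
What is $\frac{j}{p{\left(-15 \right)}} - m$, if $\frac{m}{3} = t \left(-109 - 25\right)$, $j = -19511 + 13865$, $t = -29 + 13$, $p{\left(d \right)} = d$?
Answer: $- \frac{30278}{5} \approx -6055.6$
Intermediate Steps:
$t = -16$
$j = -5646$
$m = 6432$ ($m = 3 \left(- 16 \left(-109 - 25\right)\right) = 3 \left(\left(-16\right) \left(-134\right)\right) = 3 \cdot 2144 = 6432$)
$\frac{j}{p{\left(-15 \right)}} - m = - \frac{5646}{-15} - 6432 = \left(-5646\right) \left(- \frac{1}{15}\right) - 6432 = \frac{1882}{5} - 6432 = - \frac{30278}{5}$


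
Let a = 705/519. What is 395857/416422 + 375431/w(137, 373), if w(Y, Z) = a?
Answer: 27046519949981/97859170 ≈ 2.7638e+5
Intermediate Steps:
a = 235/173 (a = 705*(1/519) = 235/173 ≈ 1.3584)
w(Y, Z) = 235/173
395857/416422 + 375431/w(137, 373) = 395857/416422 + 375431/(235/173) = 395857*(1/416422) + 375431*(173/235) = 395857/416422 + 64949563/235 = 27046519949981/97859170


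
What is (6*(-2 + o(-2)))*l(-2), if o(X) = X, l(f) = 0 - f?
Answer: -48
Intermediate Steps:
l(f) = -f
(6*(-2 + o(-2)))*l(-2) = (6*(-2 - 2))*(-1*(-2)) = (6*(-4))*2 = -24*2 = -48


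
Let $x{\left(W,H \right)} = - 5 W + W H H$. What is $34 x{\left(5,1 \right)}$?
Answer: $-680$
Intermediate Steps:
$x{\left(W,H \right)} = - 5 W + W H^{2}$ ($x{\left(W,H \right)} = - 5 W + H W H = - 5 W + W H^{2}$)
$34 x{\left(5,1 \right)} = 34 \cdot 5 \left(-5 + 1^{2}\right) = 34 \cdot 5 \left(-5 + 1\right) = 34 \cdot 5 \left(-4\right) = 34 \left(-20\right) = -680$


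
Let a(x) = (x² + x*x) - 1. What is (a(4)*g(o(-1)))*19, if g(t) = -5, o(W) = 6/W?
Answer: -2945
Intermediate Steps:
a(x) = -1 + 2*x² (a(x) = (x² + x²) - 1 = 2*x² - 1 = -1 + 2*x²)
(a(4)*g(o(-1)))*19 = ((-1 + 2*4²)*(-5))*19 = ((-1 + 2*16)*(-5))*19 = ((-1 + 32)*(-5))*19 = (31*(-5))*19 = -155*19 = -2945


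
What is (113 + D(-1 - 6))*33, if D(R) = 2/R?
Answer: 26037/7 ≈ 3719.6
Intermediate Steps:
(113 + D(-1 - 6))*33 = (113 + 2/(-1 - 6))*33 = (113 + 2/(-7))*33 = (113 + 2*(-1/7))*33 = (113 - 2/7)*33 = (789/7)*33 = 26037/7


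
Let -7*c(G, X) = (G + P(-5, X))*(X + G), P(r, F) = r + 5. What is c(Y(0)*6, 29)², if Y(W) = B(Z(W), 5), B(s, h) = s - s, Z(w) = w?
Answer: 0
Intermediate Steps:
P(r, F) = 5 + r
B(s, h) = 0
Y(W) = 0
c(G, X) = -G*(G + X)/7 (c(G, X) = -(G + (5 - 5))*(X + G)/7 = -(G + 0)*(G + X)/7 = -G*(G + X)/7)
c(Y(0)*6, 29)² = ((0*6)*(-0*6 - 1*29)/7)² = ((⅐)*0*(-1*0 - 29))² = ((⅐)*0*(0 - 29))² = ((⅐)*0*(-29))² = 0² = 0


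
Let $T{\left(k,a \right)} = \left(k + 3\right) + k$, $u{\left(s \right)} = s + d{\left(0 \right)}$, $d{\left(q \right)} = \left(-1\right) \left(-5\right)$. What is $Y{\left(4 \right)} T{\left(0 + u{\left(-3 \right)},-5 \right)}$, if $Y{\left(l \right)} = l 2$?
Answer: $56$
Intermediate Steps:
$Y{\left(l \right)} = 2 l$
$d{\left(q \right)} = 5$
$u{\left(s \right)} = 5 + s$ ($u{\left(s \right)} = s + 5 = 5 + s$)
$T{\left(k,a \right)} = 3 + 2 k$ ($T{\left(k,a \right)} = \left(3 + k\right) + k = 3 + 2 k$)
$Y{\left(4 \right)} T{\left(0 + u{\left(-3 \right)},-5 \right)} = 2 \cdot 4 \left(3 + 2 \left(0 + \left(5 - 3\right)\right)\right) = 8 \left(3 + 2 \left(0 + 2\right)\right) = 8 \left(3 + 2 \cdot 2\right) = 8 \left(3 + 4\right) = 8 \cdot 7 = 56$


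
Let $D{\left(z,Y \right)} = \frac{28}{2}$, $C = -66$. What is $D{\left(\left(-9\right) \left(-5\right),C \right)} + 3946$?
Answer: $3960$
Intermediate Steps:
$D{\left(z,Y \right)} = 14$ ($D{\left(z,Y \right)} = 28 \cdot \frac{1}{2} = 14$)
$D{\left(\left(-9\right) \left(-5\right),C \right)} + 3946 = 14 + 3946 = 3960$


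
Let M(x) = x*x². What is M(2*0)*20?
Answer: 0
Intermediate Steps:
M(x) = x³
M(2*0)*20 = (2*0)³*20 = 0³*20 = 0*20 = 0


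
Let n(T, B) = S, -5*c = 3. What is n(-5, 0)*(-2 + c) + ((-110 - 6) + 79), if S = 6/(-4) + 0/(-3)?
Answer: -331/10 ≈ -33.100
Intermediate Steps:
c = -3/5 (c = -1/5*3 = -3/5 ≈ -0.60000)
S = -3/2 (S = 6*(-1/4) + 0*(-1/3) = -3/2 + 0 = -3/2 ≈ -1.5000)
n(T, B) = -3/2
n(-5, 0)*(-2 + c) + ((-110 - 6) + 79) = -3*(-2 - 3/5)/2 + ((-110 - 6) + 79) = -3/2*(-13/5) + (-116 + 79) = 39/10 - 37 = -331/10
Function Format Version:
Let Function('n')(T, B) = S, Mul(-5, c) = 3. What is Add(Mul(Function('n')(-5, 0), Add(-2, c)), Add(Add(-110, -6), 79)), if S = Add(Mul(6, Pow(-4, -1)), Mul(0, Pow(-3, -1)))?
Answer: Rational(-331, 10) ≈ -33.100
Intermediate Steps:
c = Rational(-3, 5) (c = Mul(Rational(-1, 5), 3) = Rational(-3, 5) ≈ -0.60000)
S = Rational(-3, 2) (S = Add(Mul(6, Rational(-1, 4)), Mul(0, Rational(-1, 3))) = Add(Rational(-3, 2), 0) = Rational(-3, 2) ≈ -1.5000)
Function('n')(T, B) = Rational(-3, 2)
Add(Mul(Function('n')(-5, 0), Add(-2, c)), Add(Add(-110, -6), 79)) = Add(Mul(Rational(-3, 2), Add(-2, Rational(-3, 5))), Add(Add(-110, -6), 79)) = Add(Mul(Rational(-3, 2), Rational(-13, 5)), Add(-116, 79)) = Add(Rational(39, 10), -37) = Rational(-331, 10)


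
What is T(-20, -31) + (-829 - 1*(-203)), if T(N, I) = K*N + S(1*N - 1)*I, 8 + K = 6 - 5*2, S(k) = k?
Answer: 265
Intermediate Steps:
K = -12 (K = -8 + (6 - 5*2) = -8 + (6 - 10) = -8 - 4 = -12)
T(N, I) = -12*N + I*(-1 + N) (T(N, I) = -12*N + (1*N - 1)*I = -12*N + (N - 1)*I = -12*N + (-1 + N)*I = -12*N + I*(-1 + N))
T(-20, -31) + (-829 - 1*(-203)) = (-12*(-20) - 31*(-1 - 20)) + (-829 - 1*(-203)) = (240 - 31*(-21)) + (-829 + 203) = (240 + 651) - 626 = 891 - 626 = 265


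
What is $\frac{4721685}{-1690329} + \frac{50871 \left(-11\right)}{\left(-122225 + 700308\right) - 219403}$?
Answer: $- \frac{293272218661}{67365245080} \approx -4.3535$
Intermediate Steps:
$\frac{4721685}{-1690329} + \frac{50871 \left(-11\right)}{\left(-122225 + 700308\right) - 219403} = 4721685 \left(- \frac{1}{1690329}\right) - \frac{559581}{578083 - 219403} = - \frac{1573895}{563443} - \frac{559581}{358680} = - \frac{1573895}{563443} - \frac{186527}{119560} = - \frac{293272218661}{67365245080}$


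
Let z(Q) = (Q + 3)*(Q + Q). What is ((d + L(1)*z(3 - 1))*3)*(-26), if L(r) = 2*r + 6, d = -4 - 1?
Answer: -12090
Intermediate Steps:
d = -5
z(Q) = 2*Q*(3 + Q) (z(Q) = (3 + Q)*(2*Q) = 2*Q*(3 + Q))
L(r) = 6 + 2*r
((d + L(1)*z(3 - 1))*3)*(-26) = ((-5 + (6 + 2*1)*(2*(3 - 1)*(3 + (3 - 1))))*3)*(-26) = ((-5 + (6 + 2)*(2*2*(3 + 2)))*3)*(-26) = ((-5 + 8*(2*2*5))*3)*(-26) = ((-5 + 8*20)*3)*(-26) = ((-5 + 160)*3)*(-26) = (155*3)*(-26) = 465*(-26) = -12090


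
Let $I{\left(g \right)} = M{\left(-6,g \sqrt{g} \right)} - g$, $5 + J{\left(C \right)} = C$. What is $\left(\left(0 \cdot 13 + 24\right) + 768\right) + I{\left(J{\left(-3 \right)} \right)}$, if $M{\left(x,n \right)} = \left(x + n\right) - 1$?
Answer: $793 - 16 i \sqrt{2} \approx 793.0 - 22.627 i$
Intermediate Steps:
$M{\left(x,n \right)} = -1 + n + x$ ($M{\left(x,n \right)} = \left(n + x\right) - 1 = -1 + n + x$)
$J{\left(C \right)} = -5 + C$
$I{\left(g \right)} = -7 + g^{\frac{3}{2}} - g$ ($I{\left(g \right)} = \left(-1 + g \sqrt{g} - 6\right) - g = \left(-1 + g^{\frac{3}{2}} - 6\right) - g = \left(-7 + g^{\frac{3}{2}}\right) - g = -7 + g^{\frac{3}{2}} - g$)
$\left(\left(0 \cdot 13 + 24\right) + 768\right) + I{\left(J{\left(-3 \right)} \right)} = \left(\left(0 \cdot 13 + 24\right) + 768\right) - \left(-1 - \left(-5 - 3\right)^{\frac{3}{2}}\right) = \left(\left(0 + 24\right) + 768\right) - \left(-1 + 16 i \sqrt{2}\right) = \left(24 + 768\right) - \left(-1 + 16 i \sqrt{2}\right) = 792 + \left(1 - 16 i \sqrt{2}\right) = 793 - 16 i \sqrt{2}$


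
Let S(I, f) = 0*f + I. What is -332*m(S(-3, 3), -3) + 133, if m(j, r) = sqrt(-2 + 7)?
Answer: 133 - 332*sqrt(5) ≈ -609.38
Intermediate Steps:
S(I, f) = I (S(I, f) = 0 + I = I)
m(j, r) = sqrt(5)
-332*m(S(-3, 3), -3) + 133 = -332*sqrt(5) + 133 = 133 - 332*sqrt(5)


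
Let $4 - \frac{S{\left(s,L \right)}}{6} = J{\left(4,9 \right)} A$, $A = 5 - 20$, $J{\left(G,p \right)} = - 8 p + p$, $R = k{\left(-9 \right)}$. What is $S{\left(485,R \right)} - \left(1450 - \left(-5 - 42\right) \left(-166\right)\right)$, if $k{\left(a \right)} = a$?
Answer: $706$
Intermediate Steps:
$R = -9$
$J{\left(G,p \right)} = - 7 p$
$A = -15$ ($A = 5 - 20 = -15$)
$S{\left(s,L \right)} = -5646$ ($S{\left(s,L \right)} = 24 - 6 \left(-7\right) 9 \left(-15\right) = 24 - 6 \left(\left(-63\right) \left(-15\right)\right) = 24 - 5670 = -5646$)
$S{\left(485,R \right)} - \left(1450 - \left(-5 - 42\right) \left(-166\right)\right) = -5646 - \left(1450 - \left(-5 - 42\right) \left(-166\right)\right) = -5646 - -6352 = -5646 + \left(7802 - 1450\right) = -5646 + 6352 = 706$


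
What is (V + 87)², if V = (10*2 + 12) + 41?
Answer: 25600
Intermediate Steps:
V = 73 (V = (20 + 12) + 41 = 32 + 41 = 73)
(V + 87)² = (73 + 87)² = 160² = 25600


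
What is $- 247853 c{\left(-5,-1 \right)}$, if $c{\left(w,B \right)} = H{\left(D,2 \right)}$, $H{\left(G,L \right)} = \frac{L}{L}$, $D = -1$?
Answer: $-247853$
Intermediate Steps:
$H{\left(G,L \right)} = 1$
$c{\left(w,B \right)} = 1$
$- 247853 c{\left(-5,-1 \right)} = \left(-247853\right) 1 = -247853$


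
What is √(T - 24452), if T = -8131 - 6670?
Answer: I*√39253 ≈ 198.12*I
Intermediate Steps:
T = -14801
√(T - 24452) = √(-14801 - 24452) = √(-39253) = I*√39253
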